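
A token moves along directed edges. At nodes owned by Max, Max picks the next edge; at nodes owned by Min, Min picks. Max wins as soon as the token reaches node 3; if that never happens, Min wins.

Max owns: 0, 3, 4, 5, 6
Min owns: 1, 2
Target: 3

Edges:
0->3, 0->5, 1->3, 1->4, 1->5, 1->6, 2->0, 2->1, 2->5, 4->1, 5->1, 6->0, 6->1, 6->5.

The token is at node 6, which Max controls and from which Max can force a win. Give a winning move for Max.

A0 = {3}
A1: add {0} — 0 (Max) has 0→3.
A2: add {6} — 6 (Max) has 6→0.
A3 = A2; e.g. 1 (Min) can still go to 4. Fixed point.
From 6, successor 0 is in the attractor (rank 1); the other successors 1, 5 are not.

0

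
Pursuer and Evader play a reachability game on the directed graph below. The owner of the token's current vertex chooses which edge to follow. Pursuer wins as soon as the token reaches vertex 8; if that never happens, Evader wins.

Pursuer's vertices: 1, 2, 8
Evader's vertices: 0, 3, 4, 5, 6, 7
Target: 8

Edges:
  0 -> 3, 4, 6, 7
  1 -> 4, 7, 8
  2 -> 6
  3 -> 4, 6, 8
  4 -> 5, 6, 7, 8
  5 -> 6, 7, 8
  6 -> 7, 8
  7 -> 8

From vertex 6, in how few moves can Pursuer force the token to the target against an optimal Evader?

2

A0 = {8}
A1: add {1, 7} — 1 (Pursuer) has 1→8; 7 (Evader): all of {8} already in.
A2: add {6} — 6 (Evader): all of {7, 8} already in.
6 enters the attractor at level 2, so Pursuer can force the target in 2 moves from there.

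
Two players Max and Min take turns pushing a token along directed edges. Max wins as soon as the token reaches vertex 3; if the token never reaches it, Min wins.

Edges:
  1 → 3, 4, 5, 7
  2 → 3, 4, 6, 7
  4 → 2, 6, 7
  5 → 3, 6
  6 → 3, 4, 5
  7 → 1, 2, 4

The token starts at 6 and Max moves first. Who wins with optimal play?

Track states (vertex, player-to-move).
A0 = {(3,Max), (3,Min)}
A1: add {(1,Max), (2,Max), (5,Max), (6,Max)}.
(6,Max) ∈ A1 ⇒ Max forces the target.

Max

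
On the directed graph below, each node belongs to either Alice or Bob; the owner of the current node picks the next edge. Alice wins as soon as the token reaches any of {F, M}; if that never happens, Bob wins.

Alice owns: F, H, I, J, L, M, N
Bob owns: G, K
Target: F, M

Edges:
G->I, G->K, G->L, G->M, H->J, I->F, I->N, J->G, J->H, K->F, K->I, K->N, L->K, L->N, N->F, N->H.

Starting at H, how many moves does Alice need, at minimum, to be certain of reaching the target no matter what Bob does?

5

A0 = {F, M}
A1: add {I, N} — I (Alice) has I→F; N (Alice) has N→F.
A2: add {K, L} — K (Bob): all of {F, I, N} already in; L (Alice) has L→N.
A3: add {G} — G (Bob): all of {I, K, L, M} already in.
A4: add {J} — J (Alice) has J→G.
A5: add {H} — H (Alice) has H→J.
A5 = all vertices. Fixed point.
H enters the attractor at level 5, so Alice can force the target in 5 moves from there.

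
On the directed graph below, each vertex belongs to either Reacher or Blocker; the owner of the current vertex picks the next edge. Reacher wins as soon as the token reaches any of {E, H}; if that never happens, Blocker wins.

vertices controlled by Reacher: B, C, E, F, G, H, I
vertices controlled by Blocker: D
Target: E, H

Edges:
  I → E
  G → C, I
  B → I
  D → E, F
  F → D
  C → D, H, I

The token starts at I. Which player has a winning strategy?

A0 = {E, H}
A1: add {C, I} — C (Reacher) has C→H; I (Reacher) has I→E.
I ∈ A1, so Reacher can force the target.

Reacher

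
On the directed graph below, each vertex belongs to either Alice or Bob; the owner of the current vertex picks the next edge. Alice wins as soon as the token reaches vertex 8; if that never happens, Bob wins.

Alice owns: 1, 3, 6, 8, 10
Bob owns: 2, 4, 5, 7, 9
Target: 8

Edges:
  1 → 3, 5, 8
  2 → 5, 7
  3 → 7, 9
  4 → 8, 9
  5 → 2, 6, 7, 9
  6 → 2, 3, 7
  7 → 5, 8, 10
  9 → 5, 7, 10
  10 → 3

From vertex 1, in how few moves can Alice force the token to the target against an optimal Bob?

A0 = {8}
A1: add {1} — 1 (Alice) has 1→8.
A2 = A1; e.g. 2 (Bob) can still go to 5. Fixed point.
1 enters the attractor at level 1, so Alice can force the target in 1 move from there.

1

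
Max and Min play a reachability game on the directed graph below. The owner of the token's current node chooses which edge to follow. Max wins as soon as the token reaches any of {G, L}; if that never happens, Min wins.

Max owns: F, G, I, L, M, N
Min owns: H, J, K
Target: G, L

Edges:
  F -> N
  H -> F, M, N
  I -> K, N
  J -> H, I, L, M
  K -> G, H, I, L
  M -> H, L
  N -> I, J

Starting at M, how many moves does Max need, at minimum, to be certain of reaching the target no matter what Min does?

A0 = {G, L}
A1: add {M} — M (Max) has M→L.
A2 = A1; e.g. F (Max) has no edge into A1. Fixed point.
M enters the attractor at level 1, so Max can force the target in 1 move from there.

1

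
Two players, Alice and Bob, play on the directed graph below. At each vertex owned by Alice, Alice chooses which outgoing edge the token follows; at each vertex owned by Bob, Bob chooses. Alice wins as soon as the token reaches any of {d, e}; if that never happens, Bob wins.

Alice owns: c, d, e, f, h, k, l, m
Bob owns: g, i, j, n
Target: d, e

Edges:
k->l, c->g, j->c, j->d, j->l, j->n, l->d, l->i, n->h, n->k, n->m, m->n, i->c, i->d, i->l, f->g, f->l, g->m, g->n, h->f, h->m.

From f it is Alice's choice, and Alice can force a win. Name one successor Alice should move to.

A0 = {d, e}
A1: add {l} — l (Alice) has l→d.
A2: add {f, k} — f (Alice) has f→l; k (Alice) has k→l.
A3: add {h} — h (Alice) has h→f.
A4 = A3; e.g. c (Alice) has no edge into A3. Fixed point.
From f, successor l is in the attractor (rank 1); the other successor g is not.

l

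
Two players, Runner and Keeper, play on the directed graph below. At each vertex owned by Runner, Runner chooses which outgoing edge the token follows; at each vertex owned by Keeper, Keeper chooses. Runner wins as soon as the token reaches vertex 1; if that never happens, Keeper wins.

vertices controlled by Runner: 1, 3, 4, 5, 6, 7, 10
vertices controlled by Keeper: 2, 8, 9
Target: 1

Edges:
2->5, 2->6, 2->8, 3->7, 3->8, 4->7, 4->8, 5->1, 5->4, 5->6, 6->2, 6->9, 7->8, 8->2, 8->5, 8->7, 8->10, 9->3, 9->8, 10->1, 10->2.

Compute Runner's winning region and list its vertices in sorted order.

1, 5, 10

A0 = {1}
A1: add {5, 10} — 5 (Runner) has 5→1; 10 (Runner) has 10→1.
A2 = A1; e.g. 2 (Keeper) can still go to 6. Fixed point.
Runner's winning region = {1, 5, 10}.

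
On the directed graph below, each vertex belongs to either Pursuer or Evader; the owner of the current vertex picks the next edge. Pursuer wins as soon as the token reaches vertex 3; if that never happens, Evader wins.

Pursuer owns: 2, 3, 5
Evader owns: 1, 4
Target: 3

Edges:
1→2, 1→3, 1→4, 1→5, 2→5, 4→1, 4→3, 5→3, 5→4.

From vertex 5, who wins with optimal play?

A0 = {3}
A1: add {5} — 5 (Pursuer) has 5→3.
5 ∈ A1, so Pursuer can force the target.

Pursuer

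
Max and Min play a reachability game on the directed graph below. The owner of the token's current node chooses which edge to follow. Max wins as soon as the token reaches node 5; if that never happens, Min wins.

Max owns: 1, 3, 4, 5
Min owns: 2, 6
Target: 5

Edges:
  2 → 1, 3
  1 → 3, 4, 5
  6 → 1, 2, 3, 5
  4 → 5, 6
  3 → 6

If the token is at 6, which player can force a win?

A0 = {5}
A1: add {1, 4} — 1 (Max) has 1→5; 4 (Max) has 4→5.
A2 = A1; e.g. 2 (Min) can still go to 3. Fixed point.
6 never enters the attractor, so Min can avoid the target forever.

Min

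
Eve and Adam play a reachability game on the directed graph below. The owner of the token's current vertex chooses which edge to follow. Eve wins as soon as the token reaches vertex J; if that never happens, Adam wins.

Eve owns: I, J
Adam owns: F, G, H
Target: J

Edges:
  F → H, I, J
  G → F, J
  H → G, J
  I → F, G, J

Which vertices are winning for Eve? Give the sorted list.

I, J

A0 = {J}
A1: add {I} — I (Eve) has I→J.
A2 = A1; e.g. F (Adam) can still go to H. Fixed point.
Eve's winning region = {I, J}.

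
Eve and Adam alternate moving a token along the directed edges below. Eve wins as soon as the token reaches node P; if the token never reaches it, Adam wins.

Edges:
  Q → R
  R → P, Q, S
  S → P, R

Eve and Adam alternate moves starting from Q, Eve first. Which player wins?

Adam

Track states (vertex, player-to-move).
A0 = {(P,Eve), (P,Adam)}
A1: add {(R,Eve), (S,Eve)}.
A2: add {(Q,Adam), (S,Adam)}.
A3 = A2; e.g. (Q,Eve) stays out. (Q,Eve) never enters ⇒ Adam avoids the target.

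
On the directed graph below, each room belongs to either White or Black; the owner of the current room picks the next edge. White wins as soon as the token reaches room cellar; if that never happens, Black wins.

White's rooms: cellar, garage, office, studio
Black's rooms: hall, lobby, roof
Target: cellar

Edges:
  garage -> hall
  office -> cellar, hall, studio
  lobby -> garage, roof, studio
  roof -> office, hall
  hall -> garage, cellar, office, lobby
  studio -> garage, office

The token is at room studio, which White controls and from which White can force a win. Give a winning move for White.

A0 = {cellar}
A1: add {office} — office (White) has office→cellar.
A2: add {studio} — studio (White) has studio→office.
A3 = A2; e.g. garage (White) has no edge into A2. Fixed point.
From studio, successor office is in the attractor (rank 1); the other successor garage is not.

office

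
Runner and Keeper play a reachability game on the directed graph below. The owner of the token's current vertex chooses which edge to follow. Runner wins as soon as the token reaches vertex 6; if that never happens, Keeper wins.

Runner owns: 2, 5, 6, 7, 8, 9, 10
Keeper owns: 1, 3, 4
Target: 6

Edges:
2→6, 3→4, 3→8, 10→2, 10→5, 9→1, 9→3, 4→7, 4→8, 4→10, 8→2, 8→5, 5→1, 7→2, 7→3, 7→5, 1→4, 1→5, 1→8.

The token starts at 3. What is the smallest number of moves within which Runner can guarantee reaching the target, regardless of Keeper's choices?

4

A0 = {6}
A1: add {2} — 2 (Runner) has 2→6.
A2: add {7, 8, 10} — 7 (Runner) has 7→2; 8 (Runner) has 8→2; 10 (Runner) has 10→2.
A3: add {4} — 4 (Keeper): all of {7, 8, 10} already in.
A4: add {3} — 3 (Keeper): all of {4, 8} already in.
3 enters the attractor at level 4, so Runner can force the target in 4 moves from there.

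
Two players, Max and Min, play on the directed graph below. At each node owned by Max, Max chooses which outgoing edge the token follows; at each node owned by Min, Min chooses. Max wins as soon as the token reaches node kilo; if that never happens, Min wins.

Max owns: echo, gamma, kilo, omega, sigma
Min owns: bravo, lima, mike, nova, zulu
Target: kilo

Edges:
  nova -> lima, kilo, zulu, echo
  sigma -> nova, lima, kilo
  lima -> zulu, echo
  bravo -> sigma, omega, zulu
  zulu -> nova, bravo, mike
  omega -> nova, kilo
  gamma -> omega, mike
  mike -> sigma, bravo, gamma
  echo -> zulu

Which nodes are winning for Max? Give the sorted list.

A0 = {kilo}
A1: add {omega, sigma} — sigma (Max) has sigma→kilo; omega (Max) has omega→kilo.
A2: add {gamma} — gamma (Max) has gamma→omega.
A3 = A2; e.g. nova (Min) can still go to lima. Fixed point.
Max's winning region = {gamma, kilo, omega, sigma}.

gamma, kilo, omega, sigma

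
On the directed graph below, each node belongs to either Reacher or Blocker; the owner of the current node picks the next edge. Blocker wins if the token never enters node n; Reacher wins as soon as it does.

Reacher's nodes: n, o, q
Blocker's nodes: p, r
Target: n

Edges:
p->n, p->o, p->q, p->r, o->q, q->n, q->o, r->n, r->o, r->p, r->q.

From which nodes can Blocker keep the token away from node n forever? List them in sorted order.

p, r

A0 = {n}
A1: add {q} — q (Reacher) has q→n.
A2: add {o} — o (Reacher) has o→q.
A3 = A2; e.g. p (Blocker) can still go to r. Fixed point.
Reacher's attractor = {n, o, q}; Blocker avoids the target exactly from the complement.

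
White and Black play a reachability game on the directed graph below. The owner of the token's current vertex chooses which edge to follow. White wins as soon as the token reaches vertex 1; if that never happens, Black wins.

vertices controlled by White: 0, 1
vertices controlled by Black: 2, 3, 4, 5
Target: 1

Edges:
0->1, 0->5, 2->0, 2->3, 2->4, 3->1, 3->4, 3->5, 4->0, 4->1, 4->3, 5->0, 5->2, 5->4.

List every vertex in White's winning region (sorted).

0, 1

A0 = {1}
A1: add {0} — 0 (White) has 0→1.
A2 = A1; e.g. 2 (Black) can still go to 3. Fixed point.
White's winning region = {0, 1}.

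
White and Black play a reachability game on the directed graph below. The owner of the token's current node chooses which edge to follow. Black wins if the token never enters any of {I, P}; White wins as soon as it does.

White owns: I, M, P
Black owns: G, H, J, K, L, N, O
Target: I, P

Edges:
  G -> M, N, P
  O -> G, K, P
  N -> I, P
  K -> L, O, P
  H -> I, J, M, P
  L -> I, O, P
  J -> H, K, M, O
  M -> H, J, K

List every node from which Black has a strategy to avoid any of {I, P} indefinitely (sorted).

A0 = {I, P}
A1: add {N} — N (Black): all of {I, P} already in.
A2 = A1; e.g. G (Black) can still go to M. Fixed point.
White's attractor = {I, N, P}; Black avoids the target exactly from the complement.

G, H, J, K, L, M, O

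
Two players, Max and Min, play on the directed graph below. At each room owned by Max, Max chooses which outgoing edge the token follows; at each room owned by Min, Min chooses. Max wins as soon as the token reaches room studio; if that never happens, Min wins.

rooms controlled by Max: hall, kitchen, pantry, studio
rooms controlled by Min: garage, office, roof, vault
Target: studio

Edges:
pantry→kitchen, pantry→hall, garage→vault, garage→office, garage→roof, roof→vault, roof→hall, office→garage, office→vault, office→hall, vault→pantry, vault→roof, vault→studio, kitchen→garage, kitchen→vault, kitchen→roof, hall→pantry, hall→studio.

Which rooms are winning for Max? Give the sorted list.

hall, pantry, studio

A0 = {studio}
A1: add {hall} — hall (Max) has hall→studio.
A2: add {pantry} — pantry (Max) has pantry→hall.
A3 = A2; e.g. kitchen (Max) has no edge into A2. Fixed point.
Max's winning region = {hall, pantry, studio}.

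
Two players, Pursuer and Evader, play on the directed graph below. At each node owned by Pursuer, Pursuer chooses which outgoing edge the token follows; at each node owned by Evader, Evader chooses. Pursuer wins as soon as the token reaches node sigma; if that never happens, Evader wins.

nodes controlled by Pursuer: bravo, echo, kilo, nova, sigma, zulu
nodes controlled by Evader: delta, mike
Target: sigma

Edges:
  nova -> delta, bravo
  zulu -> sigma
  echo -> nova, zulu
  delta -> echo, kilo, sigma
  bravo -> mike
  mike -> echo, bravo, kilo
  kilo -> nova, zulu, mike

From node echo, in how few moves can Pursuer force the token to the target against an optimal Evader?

2

A0 = {sigma}
A1: add {zulu} — zulu (Pursuer) has zulu→sigma.
A2: add {echo, kilo} — echo (Pursuer) has echo→zulu; kilo (Pursuer) has kilo→zulu.
echo enters the attractor at level 2, so Pursuer can force the target in 2 moves from there.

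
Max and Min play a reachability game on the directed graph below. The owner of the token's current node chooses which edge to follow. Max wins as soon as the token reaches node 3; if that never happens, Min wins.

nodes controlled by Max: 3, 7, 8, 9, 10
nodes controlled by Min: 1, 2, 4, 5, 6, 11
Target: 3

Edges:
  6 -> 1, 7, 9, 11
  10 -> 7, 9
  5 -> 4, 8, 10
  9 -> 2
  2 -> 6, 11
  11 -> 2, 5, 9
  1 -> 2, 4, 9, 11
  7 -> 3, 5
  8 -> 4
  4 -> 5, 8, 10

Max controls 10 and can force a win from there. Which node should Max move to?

A0 = {3}
A1: add {7} — 7 (Max) has 7→3.
A2: add {10} — 10 (Max) has 10→7.
A3 = A2; e.g. 1 (Min) can still go to 2. Fixed point.
From 10, successor 7 is in the attractor (rank 1); the other successor 9 is not.

7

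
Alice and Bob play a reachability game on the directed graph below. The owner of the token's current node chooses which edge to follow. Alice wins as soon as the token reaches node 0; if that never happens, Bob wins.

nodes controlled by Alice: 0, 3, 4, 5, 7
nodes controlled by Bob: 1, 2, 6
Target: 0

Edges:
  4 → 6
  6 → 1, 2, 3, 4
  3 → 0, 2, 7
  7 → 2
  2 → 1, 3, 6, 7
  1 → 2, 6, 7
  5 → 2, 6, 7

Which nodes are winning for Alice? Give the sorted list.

0, 3

A0 = {0}
A1: add {3} — 3 (Alice) has 3→0.
A2 = A1; e.g. 1 (Bob) can still go to 2. Fixed point.
Alice's winning region = {0, 3}.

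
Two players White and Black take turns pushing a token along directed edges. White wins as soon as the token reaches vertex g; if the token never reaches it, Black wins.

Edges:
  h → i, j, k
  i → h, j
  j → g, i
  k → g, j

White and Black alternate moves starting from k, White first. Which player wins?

White

Track states (vertex, player-to-move).
A0 = {(g,White), (g,Black)}
A1: add {(j,White), (k,White)}.
(k,White) ∈ A1 ⇒ White forces the target.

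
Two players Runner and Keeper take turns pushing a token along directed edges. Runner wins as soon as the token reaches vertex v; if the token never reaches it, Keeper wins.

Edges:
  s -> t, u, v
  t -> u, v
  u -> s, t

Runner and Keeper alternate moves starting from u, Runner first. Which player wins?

Keeper

Track states (vertex, player-to-move).
A0 = {(v,Runner), (v,Keeper)}
A1: add {(s,Runner), (t,Runner)}.
A2: add {(u,Keeper)}.
A3 = A2; e.g. (s,Keeper) stays out. (u,Runner) never enters ⇒ Keeper avoids the target.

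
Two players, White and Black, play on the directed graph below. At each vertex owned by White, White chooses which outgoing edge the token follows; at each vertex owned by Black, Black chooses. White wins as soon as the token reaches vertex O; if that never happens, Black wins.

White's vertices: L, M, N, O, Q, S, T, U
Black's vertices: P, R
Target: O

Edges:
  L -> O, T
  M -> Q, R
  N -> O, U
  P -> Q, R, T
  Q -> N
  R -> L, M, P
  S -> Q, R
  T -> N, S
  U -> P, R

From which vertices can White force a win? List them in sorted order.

L, M, N, O, Q, S, T

A0 = {O}
A1: add {L, N} — L (White) has L→O; N (White) has N→O.
A2: add {Q, T} — Q (White) has Q→N; T (White) has T→N.
A3: add {M, S} — M (White) has M→Q; S (White) has S→Q.
A4 = A3; e.g. P (Black) can still go to R. Fixed point.
White's winning region = {L, M, N, O, Q, S, T}.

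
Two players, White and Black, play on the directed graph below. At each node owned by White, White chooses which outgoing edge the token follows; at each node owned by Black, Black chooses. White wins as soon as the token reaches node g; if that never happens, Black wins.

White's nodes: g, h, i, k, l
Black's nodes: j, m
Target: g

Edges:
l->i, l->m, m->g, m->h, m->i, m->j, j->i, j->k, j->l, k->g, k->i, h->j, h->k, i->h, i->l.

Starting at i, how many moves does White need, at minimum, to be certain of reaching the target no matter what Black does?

3

A0 = {g}
A1: add {k} — k (White) has k→g.
A2: add {h} — h (White) has h→k.
A3: add {i} — i (White) has i→h.
i enters the attractor at level 3, so White can force the target in 3 moves from there.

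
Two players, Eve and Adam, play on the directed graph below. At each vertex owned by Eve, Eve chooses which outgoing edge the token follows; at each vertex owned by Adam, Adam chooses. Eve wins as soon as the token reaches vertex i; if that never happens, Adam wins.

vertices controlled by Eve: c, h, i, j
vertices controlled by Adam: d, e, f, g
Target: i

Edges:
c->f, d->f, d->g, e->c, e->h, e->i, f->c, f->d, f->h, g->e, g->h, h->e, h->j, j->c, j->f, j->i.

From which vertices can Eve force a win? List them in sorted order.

h, i, j

A0 = {i}
A1: add {j} — j (Eve) has j→i.
A2: add {h} — h (Eve) has h→j.
A3 = A2; e.g. c (Eve) has no edge into A2. Fixed point.
Eve's winning region = {h, i, j}.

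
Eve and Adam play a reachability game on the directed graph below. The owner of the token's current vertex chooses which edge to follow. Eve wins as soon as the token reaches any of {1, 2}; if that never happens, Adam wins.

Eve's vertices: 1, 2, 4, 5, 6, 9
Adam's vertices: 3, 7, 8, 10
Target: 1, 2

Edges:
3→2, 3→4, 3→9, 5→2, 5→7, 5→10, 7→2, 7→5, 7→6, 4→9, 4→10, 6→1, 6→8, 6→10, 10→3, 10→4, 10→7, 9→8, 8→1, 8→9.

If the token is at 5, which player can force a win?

Eve

A0 = {1, 2}
A1: add {5, 6} — 5 (Eve) has 5→2; 6 (Eve) has 6→1.
5 ∈ A1, so Eve can force the target.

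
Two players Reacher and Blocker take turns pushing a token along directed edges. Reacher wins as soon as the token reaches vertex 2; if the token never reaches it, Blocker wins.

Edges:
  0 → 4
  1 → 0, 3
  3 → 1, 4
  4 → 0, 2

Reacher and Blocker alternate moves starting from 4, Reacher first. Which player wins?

Track states (vertex, player-to-move).
A0 = {(2,Reacher), (2,Blocker)}
A1: add {(4,Reacher)}.
(4,Reacher) ∈ A1 ⇒ Reacher forces the target.

Reacher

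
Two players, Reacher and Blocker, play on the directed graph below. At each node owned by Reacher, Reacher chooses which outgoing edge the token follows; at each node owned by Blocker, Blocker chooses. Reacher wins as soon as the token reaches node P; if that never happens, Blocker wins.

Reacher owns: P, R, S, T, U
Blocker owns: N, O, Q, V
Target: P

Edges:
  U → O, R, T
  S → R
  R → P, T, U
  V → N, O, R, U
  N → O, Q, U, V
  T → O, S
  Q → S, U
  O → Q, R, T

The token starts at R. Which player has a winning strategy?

Reacher

A0 = {P}
A1: add {R} — R (Reacher) has R→P.
R ∈ A1, so Reacher can force the target.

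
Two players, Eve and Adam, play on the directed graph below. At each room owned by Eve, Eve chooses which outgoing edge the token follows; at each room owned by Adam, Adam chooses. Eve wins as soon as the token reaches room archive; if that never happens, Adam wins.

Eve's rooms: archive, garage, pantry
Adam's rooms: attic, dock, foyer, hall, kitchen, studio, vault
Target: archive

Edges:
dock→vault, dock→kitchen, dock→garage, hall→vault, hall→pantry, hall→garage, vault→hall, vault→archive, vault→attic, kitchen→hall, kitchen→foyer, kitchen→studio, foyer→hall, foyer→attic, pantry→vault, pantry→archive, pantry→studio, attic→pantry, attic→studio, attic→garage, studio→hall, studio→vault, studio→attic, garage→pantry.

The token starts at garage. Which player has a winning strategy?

A0 = {archive}
A1: add {pantry} — pantry (Eve) has pantry→archive.
A2: add {garage} — garage (Eve) has garage→pantry.
A3 = A2; e.g. dock (Adam) can still go to vault. Fixed point.
garage ∈ A2, so Eve can force the target.

Eve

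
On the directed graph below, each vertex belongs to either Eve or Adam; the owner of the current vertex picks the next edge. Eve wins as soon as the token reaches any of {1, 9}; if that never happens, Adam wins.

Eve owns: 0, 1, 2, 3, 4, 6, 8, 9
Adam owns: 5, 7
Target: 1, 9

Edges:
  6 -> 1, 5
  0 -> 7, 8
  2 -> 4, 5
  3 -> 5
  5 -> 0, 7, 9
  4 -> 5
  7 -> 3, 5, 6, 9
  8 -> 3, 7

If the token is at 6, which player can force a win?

A0 = {1, 9}
A1: add {6} — 6 (Eve) has 6→1.
A2 = A1; e.g. 0 (Eve) has no edge into A1. Fixed point.
6 ∈ A1, so Eve can force the target.

Eve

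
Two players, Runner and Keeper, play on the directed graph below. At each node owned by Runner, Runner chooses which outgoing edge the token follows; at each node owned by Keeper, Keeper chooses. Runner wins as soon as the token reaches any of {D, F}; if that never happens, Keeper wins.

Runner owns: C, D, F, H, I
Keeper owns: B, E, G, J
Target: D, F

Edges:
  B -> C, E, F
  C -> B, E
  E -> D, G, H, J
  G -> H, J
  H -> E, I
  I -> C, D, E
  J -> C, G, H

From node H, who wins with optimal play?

Runner

A0 = {D, F}
A1: add {I} — I (Runner) has I→D.
A2: add {H} — H (Runner) has H→I.
A3 = A2; e.g. B (Keeper) can still go to C. Fixed point.
H ∈ A2, so Runner can force the target.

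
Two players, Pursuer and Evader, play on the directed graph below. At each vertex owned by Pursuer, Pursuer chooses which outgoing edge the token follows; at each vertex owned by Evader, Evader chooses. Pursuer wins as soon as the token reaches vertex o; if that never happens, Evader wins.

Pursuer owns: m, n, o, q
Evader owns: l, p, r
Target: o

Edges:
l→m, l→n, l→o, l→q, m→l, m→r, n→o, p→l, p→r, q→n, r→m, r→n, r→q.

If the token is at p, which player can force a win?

A0 = {o}
A1: add {n} — n (Pursuer) has n→o.
A2: add {q} — q (Pursuer) has q→n.
A3 = A2; e.g. l (Evader) can still go to m. Fixed point.
p never enters the attractor, so Evader can avoid the target forever.

Evader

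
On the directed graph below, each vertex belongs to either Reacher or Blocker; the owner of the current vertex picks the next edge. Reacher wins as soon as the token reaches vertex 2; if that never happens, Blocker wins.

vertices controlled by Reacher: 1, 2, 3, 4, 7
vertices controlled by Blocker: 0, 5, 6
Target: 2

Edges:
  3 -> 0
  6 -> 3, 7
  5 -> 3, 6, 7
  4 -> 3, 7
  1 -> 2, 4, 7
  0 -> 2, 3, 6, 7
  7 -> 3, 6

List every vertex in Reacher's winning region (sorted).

1, 2

A0 = {2}
A1: add {1} — 1 (Reacher) has 1→2.
A2 = A1; e.g. 0 (Blocker) can still go to 3. Fixed point.
Reacher's winning region = {1, 2}.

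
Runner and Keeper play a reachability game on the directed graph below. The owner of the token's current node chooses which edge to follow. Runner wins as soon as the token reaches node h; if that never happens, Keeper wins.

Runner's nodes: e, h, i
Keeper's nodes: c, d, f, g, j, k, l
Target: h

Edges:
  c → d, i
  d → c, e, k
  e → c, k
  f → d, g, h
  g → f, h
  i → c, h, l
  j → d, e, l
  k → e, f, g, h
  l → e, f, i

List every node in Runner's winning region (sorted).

h, i

A0 = {h}
A1: add {i} — i (Runner) has i→h.
A2 = A1; e.g. c (Keeper) can still go to d. Fixed point.
Runner's winning region = {h, i}.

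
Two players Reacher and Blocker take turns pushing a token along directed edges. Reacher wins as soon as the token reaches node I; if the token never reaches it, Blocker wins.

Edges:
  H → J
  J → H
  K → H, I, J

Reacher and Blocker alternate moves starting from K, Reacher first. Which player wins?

Track states (vertex, player-to-move).
A0 = {(I,Reacher), (I,Blocker)}
A1: add {(K,Reacher)}.
(K,Reacher) ∈ A1 ⇒ Reacher forces the target.

Reacher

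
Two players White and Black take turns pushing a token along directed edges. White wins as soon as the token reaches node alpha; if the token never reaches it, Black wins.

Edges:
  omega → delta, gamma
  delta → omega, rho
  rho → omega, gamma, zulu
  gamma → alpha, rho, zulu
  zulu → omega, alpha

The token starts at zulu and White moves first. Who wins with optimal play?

White

Track states (vertex, player-to-move).
A0 = {(alpha,White), (alpha,Black)}
A1: add {(gamma,White), (zulu,White)}.
(zulu,White) ∈ A1 ⇒ White forces the target.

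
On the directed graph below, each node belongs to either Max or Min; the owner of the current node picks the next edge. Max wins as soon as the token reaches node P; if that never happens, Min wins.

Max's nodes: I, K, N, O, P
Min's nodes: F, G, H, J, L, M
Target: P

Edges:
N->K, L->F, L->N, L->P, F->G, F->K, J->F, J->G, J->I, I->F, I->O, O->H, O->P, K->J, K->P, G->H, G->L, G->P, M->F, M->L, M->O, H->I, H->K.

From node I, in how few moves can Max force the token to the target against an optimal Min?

A0 = {P}
A1: add {K, O} — K (Max) has K→P; O (Max) has O→P.
A2: add {I, N} — I (Max) has I→O; N (Max) has N→K.
I enters the attractor at level 2, so Max can force the target in 2 moves from there.

2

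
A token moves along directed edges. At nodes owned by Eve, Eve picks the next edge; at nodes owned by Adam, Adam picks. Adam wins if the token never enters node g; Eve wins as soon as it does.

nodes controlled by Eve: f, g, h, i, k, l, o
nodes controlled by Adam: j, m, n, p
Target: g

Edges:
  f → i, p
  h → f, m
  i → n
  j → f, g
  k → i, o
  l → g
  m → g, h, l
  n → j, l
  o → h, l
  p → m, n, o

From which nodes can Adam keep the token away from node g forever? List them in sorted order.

f, h, i, j, m, n, p

A0 = {g}
A1: add {l} — l (Eve) has l→g.
A2: add {o} — o (Eve) has o→l.
A3: add {k} — k (Eve) has k→o.
A4 = A3; e.g. f (Eve) has no edge into A3. Fixed point.
Eve's attractor = {g, k, l, o}; Adam avoids the target exactly from the complement.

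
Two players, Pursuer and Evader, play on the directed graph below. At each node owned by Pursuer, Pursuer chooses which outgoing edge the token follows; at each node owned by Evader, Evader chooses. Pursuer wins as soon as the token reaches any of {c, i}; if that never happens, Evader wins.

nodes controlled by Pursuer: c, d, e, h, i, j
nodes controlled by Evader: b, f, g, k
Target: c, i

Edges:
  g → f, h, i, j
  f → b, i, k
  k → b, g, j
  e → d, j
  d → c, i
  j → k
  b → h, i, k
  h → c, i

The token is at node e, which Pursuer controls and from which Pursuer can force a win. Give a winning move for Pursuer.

A0 = {c, i}
A1: add {d, h} — d (Pursuer) has d→c; h (Pursuer) has h→c.
A2: add {e} — e (Pursuer) has e→d.
A3 = A2; e.g. b (Evader) can still go to k. Fixed point.
From e, successor d is in the attractor (rank 1); the other successor j is not.

d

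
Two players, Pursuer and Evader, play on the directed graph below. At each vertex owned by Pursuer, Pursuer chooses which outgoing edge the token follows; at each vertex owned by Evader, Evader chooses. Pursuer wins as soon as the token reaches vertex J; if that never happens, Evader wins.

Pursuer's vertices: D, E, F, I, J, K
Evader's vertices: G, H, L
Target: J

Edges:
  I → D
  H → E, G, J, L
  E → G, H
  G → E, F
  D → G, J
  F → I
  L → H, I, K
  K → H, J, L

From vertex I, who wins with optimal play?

A0 = {J}
A1: add {D, K} — D (Pursuer) has D→J; K (Pursuer) has K→J.
A2: add {I} — I (Pursuer) has I→D.
I ∈ A2, so Pursuer can force the target.

Pursuer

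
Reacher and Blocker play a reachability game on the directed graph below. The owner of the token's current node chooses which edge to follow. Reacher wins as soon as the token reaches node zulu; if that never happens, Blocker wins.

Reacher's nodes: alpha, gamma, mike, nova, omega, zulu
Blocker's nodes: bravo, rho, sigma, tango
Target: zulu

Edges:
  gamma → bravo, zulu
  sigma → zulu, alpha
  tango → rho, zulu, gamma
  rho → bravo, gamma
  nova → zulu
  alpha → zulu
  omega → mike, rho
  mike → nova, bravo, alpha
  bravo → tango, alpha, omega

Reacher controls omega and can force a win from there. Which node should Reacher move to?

mike

A0 = {zulu}
A1: add {alpha, gamma, nova} — nova (Reacher) has nova→zulu; gamma (Reacher) has gamma→zulu; alpha (Reacher) has alpha→zulu.
A2: add {mike, sigma} — mike (Reacher) has mike→nova; sigma (Blocker): all of {zulu, alpha} already in.
A3: add {omega} — omega (Reacher) has omega→mike.
A4 = A3; e.g. bravo (Blocker) can still go to tango. Fixed point.
From omega, successor mike is in the attractor (rank 2); the other successor rho is not.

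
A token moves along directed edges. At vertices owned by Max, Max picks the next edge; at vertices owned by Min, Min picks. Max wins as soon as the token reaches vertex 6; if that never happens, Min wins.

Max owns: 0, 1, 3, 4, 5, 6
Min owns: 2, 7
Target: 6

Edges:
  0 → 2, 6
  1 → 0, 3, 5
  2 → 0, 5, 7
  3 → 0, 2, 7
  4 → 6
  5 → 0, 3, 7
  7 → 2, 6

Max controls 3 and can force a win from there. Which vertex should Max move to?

0

A0 = {6}
A1: add {0, 4} — 0 (Max) has 0→6; 4 (Max) has 4→6.
A2: add {1, 3, 5} — 1 (Max) has 1→0; 3 (Max) has 3→0; 5 (Max) has 5→0.
A3 = A2; e.g. 2 (Min) can still go to 7. Fixed point.
From 3, successor 0 is in the attractor (rank 1); the other successors 2, 7 are not.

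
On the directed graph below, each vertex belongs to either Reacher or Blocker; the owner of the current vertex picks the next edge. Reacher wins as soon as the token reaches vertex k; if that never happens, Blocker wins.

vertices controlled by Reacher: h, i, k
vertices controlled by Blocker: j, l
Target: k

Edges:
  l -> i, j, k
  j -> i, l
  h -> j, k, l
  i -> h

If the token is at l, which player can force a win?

A0 = {k}
A1: add {h} — h (Reacher) has h→k.
A2: add {i} — i (Reacher) has i→h.
A3 = A2; e.g. j (Blocker) can still go to l. Fixed point.
l never enters the attractor, so Blocker can avoid the target forever.

Blocker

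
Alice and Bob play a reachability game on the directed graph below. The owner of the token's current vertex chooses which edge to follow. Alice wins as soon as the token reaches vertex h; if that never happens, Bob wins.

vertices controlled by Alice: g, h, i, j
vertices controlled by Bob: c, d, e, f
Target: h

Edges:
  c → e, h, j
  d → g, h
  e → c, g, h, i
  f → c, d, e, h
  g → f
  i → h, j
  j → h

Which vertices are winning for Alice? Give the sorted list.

A0 = {h}
A1: add {i, j} — i (Alice) has i→h; j (Alice) has j→h.
A2 = A1; e.g. c (Bob) can still go to e. Fixed point.
Alice's winning region = {h, i, j}.

h, i, j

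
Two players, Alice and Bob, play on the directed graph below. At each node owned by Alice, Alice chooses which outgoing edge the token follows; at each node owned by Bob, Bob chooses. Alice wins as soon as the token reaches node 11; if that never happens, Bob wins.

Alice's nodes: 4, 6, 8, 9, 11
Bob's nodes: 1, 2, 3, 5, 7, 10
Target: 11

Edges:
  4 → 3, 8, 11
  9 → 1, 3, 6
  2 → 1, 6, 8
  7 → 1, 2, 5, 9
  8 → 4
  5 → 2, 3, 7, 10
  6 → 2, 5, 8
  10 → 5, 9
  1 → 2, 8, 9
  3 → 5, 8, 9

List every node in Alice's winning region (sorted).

A0 = {11}
A1: add {4} — 4 (Alice) has 4→11.
A2: add {8} — 8 (Alice) has 8→4.
A3: add {6} — 6 (Alice) has 6→8.
A4: add {9} — 9 (Alice) has 9→6.
A5 = A4; e.g. 1 (Bob) can still go to 2. Fixed point.
Alice's winning region = {4, 6, 8, 9, 11}.

4, 6, 8, 9, 11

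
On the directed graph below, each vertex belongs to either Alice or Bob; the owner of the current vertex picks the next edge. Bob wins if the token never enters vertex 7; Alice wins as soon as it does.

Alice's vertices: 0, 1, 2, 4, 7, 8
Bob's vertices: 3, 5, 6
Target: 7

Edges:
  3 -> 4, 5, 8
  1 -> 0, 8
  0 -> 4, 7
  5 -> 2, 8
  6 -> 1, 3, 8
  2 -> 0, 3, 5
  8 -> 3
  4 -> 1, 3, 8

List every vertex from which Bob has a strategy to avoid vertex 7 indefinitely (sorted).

3, 5, 6, 8

A0 = {7}
A1: add {0} — 0 (Alice) has 0→7.
A2: add {1, 2} — 1 (Alice) has 1→0; 2 (Alice) has 2→0.
A3: add {4} — 4 (Alice) has 4→1.
A4 = A3; e.g. 3 (Bob) can still go to 5. Fixed point.
Alice's attractor = {0, 1, 2, 4, 7}; Bob avoids the target exactly from the complement.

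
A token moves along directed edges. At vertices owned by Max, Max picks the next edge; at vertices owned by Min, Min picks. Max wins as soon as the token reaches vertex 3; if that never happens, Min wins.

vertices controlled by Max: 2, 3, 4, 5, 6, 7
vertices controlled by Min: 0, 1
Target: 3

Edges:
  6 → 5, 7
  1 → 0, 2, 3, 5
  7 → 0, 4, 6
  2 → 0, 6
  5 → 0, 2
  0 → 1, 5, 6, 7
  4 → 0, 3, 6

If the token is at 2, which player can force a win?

Max

A0 = {3}
A1: add {4} — 4 (Max) has 4→3.
A2: add {7} — 7 (Max) has 7→4.
A3: add {6} — 6 (Max) has 6→7.
A4: add {2} — 2 (Max) has 2→6.
2 ∈ A4, so Max can force the target.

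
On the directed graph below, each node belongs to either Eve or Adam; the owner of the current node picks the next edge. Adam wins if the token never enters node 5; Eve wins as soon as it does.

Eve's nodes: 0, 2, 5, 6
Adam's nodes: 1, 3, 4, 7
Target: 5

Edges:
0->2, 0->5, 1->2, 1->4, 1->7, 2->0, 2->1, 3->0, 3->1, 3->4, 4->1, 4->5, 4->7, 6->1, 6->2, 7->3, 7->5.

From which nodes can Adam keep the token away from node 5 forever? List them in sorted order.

1, 3, 4, 7

A0 = {5}
A1: add {0} — 0 (Eve) has 0→5.
A2: add {2} — 2 (Eve) has 2→0.
A3: add {6} — 6 (Eve) has 6→2.
A4 = A3; e.g. 1 (Adam) can still go to 4. Fixed point.
Eve's attractor = {0, 2, 5, 6}; Adam avoids the target exactly from the complement.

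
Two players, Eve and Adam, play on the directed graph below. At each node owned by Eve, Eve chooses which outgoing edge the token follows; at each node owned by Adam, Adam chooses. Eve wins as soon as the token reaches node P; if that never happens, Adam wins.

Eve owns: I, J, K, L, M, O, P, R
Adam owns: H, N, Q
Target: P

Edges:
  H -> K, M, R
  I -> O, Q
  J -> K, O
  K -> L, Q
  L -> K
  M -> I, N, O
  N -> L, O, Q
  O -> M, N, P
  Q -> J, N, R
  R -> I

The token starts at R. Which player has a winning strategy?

Eve

A0 = {P}
A1: add {O} — O (Eve) has O→P.
A2: add {I, J, M} — I (Eve) has I→O; J (Eve) has J→O; M (Eve) has M→O.
A3: add {R} — R (Eve) has R→I.
A4 = A3; e.g. H (Adam) can still go to K. Fixed point.
R ∈ A3, so Eve can force the target.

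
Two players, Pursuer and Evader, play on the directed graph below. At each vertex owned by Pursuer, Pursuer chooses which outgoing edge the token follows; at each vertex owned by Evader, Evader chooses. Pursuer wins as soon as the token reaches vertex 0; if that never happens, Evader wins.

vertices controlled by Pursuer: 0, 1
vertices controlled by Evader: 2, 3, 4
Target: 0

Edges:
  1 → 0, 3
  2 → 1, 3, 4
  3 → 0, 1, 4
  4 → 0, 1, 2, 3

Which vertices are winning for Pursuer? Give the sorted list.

A0 = {0}
A1: add {1} — 1 (Pursuer) has 1→0.
A2 = A1; e.g. 2 (Evader) can still go to 3. Fixed point.
Pursuer's winning region = {0, 1}.

0, 1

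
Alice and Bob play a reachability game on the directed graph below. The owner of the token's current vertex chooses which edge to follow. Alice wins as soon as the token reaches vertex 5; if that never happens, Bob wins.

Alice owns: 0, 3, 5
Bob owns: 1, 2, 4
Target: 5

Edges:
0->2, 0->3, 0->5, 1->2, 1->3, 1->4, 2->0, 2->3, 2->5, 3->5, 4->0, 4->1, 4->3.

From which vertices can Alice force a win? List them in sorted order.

0, 2, 3, 5

A0 = {5}
A1: add {0, 3} — 0 (Alice) has 0→5; 3 (Alice) has 3→5.
A2: add {2} — 2 (Bob): all of {0, 3, 5} already in.
A3 = A2; e.g. 1 (Bob) can still go to 4. Fixed point.
Alice's winning region = {0, 2, 3, 5}.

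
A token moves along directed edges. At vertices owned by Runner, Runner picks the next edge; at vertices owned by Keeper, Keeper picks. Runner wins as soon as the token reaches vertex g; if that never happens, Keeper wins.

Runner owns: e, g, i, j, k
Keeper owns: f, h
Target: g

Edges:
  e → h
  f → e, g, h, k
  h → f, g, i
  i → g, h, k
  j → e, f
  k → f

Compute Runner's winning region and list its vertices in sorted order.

A0 = {g}
A1: add {i} — i (Runner) has i→g.
A2 = A1; e.g. e (Runner) has no edge into A1. Fixed point.
Runner's winning region = {g, i}.

g, i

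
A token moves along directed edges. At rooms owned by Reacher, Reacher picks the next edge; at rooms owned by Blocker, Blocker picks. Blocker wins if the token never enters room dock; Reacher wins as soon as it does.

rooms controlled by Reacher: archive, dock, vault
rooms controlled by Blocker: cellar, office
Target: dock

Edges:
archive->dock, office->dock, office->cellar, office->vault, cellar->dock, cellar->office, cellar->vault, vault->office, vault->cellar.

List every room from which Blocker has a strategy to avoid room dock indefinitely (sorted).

cellar, office, vault

A0 = {dock}
A1: add {archive} — archive (Reacher) has archive→dock.
A2 = A1; e.g. office (Blocker) can still go to cellar. Fixed point.
Reacher's attractor = {archive, dock}; Blocker avoids the target exactly from the complement.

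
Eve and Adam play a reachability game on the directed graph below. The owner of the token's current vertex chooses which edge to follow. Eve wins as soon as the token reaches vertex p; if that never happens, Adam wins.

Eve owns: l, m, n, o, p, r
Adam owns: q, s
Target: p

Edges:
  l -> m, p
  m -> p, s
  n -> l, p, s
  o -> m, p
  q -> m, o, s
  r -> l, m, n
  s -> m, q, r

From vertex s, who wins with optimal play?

A0 = {p}
A1: add {l, m, n, o} — l (Eve) has l→p; m (Eve) has m→p; n (Eve) has n→p; o (Eve) has o→p.
A2: add {r} — r (Eve) has r→l.
A3 = A2; e.g. q (Adam) can still go to s. Fixed point.
s never enters the attractor, so Adam can avoid the target forever.

Adam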